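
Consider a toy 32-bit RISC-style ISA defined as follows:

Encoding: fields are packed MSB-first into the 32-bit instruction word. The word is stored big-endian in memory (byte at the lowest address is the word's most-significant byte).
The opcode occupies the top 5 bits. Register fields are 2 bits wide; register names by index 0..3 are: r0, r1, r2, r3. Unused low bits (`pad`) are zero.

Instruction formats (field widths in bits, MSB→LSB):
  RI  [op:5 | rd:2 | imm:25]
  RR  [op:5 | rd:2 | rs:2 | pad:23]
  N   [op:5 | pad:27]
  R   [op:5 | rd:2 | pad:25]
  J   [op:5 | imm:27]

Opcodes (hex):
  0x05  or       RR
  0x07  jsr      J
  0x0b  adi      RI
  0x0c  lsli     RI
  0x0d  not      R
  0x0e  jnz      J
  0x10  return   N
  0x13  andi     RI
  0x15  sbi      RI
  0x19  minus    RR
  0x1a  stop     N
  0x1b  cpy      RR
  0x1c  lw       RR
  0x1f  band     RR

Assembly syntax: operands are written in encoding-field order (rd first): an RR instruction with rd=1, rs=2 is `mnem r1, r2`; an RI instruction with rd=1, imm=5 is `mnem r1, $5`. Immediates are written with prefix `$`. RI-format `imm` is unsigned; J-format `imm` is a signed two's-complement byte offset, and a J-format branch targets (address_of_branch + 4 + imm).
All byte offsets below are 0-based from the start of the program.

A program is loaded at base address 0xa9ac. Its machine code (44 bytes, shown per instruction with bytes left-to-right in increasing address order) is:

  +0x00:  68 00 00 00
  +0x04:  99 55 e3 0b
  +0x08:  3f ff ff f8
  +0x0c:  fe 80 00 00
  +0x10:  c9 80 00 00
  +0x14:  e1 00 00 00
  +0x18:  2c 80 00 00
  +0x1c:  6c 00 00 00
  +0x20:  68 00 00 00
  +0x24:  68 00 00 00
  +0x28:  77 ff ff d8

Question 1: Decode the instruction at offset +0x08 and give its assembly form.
@+08  big-endian(3f ff ff f8) = 0x3ffffff8
  opcode bits[31:27]=0x7: jsr/J
  [26:0] imm=134217720 (s27→-8) = $-8

jsr $-8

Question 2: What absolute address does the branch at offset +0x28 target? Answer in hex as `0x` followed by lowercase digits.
0xa9b0

off 0x28: read 77 ff ff d8 as big → 0x77ffffd8
  top 5b → 0xe → jnz [J]
  imm@[26:0]=0x7ffffd8 (s27→-40) ⇒ $-40
  target = base 0xa9ac + off 0x28 + 4 + imm -40 = 0xa9b0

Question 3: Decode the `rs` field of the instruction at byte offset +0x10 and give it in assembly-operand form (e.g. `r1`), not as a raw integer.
[10] c9 80 00 00 → 0xc9800000
  op=0xc9800000>>27=0x19 ⇒ minus (RR)
  [26:25] rd=0 = r0
  [24:23] rs=3 = r3

r3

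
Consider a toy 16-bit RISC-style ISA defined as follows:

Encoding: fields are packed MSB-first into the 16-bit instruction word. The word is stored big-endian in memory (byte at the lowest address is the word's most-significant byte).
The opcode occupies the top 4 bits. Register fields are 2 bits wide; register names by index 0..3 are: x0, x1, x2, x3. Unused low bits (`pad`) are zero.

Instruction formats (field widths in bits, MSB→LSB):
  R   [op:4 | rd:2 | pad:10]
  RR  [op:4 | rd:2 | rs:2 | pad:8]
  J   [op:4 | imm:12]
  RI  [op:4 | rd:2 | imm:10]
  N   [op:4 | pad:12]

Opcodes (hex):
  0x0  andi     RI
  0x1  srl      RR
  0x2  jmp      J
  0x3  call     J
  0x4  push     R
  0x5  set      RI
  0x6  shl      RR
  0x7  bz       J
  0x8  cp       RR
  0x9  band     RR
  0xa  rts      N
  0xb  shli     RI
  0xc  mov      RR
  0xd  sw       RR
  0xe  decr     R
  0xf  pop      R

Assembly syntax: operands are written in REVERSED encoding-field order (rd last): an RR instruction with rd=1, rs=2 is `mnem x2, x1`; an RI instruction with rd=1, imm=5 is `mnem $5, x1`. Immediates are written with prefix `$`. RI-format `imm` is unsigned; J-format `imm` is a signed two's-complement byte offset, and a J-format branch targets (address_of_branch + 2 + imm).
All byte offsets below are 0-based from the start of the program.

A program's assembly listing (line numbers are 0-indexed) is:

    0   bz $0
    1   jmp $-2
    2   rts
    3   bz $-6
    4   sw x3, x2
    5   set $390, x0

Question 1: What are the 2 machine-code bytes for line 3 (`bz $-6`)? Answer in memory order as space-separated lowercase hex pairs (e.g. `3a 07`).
7f fa

3. bz fields op=0x7:4|imm=-6:12 → word 7ffah → 7f fa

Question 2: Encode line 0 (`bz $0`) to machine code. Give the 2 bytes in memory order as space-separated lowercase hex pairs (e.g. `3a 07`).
70 00

0. bz fields op=0x7:4|imm=0:12 → word 7000h → 70 00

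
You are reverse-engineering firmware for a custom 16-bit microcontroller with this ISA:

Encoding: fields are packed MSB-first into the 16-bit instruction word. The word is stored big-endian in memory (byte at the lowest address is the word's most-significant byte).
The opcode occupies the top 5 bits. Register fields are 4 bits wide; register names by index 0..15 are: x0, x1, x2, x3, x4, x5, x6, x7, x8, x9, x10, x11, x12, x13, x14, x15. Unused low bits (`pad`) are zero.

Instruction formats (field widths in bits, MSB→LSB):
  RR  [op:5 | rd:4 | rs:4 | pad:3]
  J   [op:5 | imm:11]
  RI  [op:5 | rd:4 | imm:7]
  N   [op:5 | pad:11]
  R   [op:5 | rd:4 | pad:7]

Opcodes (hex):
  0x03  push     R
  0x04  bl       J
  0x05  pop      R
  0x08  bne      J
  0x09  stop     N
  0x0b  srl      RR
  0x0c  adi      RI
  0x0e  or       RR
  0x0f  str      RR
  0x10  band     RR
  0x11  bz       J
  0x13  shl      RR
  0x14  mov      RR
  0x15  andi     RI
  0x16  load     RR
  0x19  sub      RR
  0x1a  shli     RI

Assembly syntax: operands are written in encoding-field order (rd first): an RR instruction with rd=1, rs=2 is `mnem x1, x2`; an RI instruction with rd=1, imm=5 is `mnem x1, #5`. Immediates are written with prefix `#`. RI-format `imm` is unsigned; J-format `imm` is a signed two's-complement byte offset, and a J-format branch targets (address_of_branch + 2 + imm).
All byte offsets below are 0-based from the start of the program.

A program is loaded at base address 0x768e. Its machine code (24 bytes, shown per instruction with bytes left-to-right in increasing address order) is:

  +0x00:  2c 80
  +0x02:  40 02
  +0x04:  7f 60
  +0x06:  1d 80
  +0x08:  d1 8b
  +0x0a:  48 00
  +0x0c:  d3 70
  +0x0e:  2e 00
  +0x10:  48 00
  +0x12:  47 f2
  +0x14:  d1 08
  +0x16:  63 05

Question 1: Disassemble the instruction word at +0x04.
@+04  big-endian(7f 60) = 0x7f60
  opcode bits[15:11]=0xf: str/RR
  rd@[10:7]=0xe ⇒ x14
  rs@[6:3]=0xc ⇒ x12

str x14, x12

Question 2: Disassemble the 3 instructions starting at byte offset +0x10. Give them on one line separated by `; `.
@+10  big-endian(48 00) = 0x4800
  top 5b → 0x9 → stop [N]
@+12  big-endian(47 f2) = 0x47f2
  top 5b → 0x8 → bne [J]
  imm: (w>>0)&0x7ff=0x7f2 (s11→-14) → #-14
@+14  big-endian(d1 08) = 0xd108
  top 5b → 0x1a → shli [RI]
  rd: (w>>7)&0xf=0x2 → x2
  imm: (w>>0)&0x7f=0x8 → #8

stop; bne #-14; shli x2, #8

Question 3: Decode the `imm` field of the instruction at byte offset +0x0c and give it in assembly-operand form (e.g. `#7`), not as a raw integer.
#112

off 0x0c: read d3 70 as big → 0xd370
  opcode bits[15:11]=0x1a: shli/RI
  [10:7] rd=6 = x6
  [6:0] imm=112 = #112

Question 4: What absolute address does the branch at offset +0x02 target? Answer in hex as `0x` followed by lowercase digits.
0x7694

[02] 40 02 → 0x4002
  op=0x4002>>11=0x8 ⇒ bne (J)
  [10:0] imm=2 = #2
  target = base 0x768e + off 0x02 + 2 + imm 2 = 0x7694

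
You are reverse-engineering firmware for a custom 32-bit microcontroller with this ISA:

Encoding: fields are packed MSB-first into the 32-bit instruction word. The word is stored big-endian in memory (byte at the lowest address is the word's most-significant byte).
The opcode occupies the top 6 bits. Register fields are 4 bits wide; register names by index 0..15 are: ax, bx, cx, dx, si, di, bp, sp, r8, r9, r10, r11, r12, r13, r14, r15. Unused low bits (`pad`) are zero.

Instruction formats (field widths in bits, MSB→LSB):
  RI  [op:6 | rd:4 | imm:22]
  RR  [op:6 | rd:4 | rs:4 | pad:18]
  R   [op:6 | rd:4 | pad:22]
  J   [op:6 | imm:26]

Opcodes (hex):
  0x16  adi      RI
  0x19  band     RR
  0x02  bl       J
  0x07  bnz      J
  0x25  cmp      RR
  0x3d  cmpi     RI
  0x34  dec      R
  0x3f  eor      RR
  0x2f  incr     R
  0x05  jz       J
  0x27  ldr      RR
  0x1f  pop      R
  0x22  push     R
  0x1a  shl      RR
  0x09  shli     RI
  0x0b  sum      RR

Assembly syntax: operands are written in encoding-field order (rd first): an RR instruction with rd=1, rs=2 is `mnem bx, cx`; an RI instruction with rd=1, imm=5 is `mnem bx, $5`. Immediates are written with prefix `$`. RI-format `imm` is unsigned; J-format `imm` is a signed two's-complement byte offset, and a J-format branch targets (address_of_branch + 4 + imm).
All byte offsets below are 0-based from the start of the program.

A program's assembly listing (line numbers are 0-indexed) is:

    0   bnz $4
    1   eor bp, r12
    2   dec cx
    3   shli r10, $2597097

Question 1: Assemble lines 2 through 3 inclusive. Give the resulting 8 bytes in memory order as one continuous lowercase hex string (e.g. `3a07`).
d080000026a7a0e9

L2: dec op=0x34:6|rd=2:4|pad=0:22 ⇒ 0xd0800000 ⇒ big d0 80 00 00
L3: shli op=0x9:6|rd=10:4|imm=2597097:22 ⇒ 0x26a7a0e9 ⇒ big 26 a7 a0 e9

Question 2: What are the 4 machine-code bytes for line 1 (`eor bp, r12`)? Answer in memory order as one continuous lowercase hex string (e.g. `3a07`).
line 1 (eor): pack op=0x3f:6|rd=6:4|rs=12:4|pad=0:18 = 0xfdb00000; big→ fd b0 00 00

fdb00000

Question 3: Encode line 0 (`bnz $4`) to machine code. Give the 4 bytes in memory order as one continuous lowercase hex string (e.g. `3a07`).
L0: bnz op=0x7:6|imm=4:26 ⇒ 0x1c000004 ⇒ big 1c 00 00 04

1c000004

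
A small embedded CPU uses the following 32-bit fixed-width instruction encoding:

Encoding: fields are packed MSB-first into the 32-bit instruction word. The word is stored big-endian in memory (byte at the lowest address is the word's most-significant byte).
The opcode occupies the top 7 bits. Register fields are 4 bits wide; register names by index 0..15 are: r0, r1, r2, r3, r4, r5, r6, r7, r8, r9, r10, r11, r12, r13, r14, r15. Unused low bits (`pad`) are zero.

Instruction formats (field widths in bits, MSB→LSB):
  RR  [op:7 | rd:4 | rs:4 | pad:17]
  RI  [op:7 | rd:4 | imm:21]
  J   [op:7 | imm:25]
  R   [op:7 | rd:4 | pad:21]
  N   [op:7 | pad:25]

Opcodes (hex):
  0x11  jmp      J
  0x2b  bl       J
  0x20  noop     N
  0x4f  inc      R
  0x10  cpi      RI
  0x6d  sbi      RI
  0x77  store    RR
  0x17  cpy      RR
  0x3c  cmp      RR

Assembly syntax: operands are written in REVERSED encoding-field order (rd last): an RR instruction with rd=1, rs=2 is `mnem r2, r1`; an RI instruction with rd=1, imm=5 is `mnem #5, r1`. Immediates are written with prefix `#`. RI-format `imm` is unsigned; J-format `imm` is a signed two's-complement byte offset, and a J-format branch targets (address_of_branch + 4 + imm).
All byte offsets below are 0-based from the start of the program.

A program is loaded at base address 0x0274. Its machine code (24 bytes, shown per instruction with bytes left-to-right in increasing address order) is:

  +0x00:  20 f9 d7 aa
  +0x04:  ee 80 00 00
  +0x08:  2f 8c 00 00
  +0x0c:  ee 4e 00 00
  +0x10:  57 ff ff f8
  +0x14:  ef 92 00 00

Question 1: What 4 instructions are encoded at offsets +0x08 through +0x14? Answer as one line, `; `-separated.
off 0x08: read 2f 8c 00 00 as big → 0x2f8c0000
  top 7b → 0x17 → cpy [RR]
  rd: (w>>21)&0xf=0xc → r12
  rs: (w>>17)&0xf=0x6 → r6
off 0x0c: read ee 4e 00 00 as big → 0xee4e0000
  top 7b → 0x77 → store [RR]
  rd: (w>>21)&0xf=0x2 → r2
  rs: (w>>17)&0xf=0x7 → r7
off 0x10: read 57 ff ff f8 as big → 0x57fffff8
  top 7b → 0x2b → bl [J]
  imm: (w>>0)&0x1ffffff=0x1fffff8 (s25→-8) → #-8
off 0x14: read ef 92 00 00 as big → 0xef920000
  top 7b → 0x77 → store [RR]
  rd: (w>>21)&0xf=0xc → r12
  rs: (w>>17)&0xf=0x9 → r9

cpy r6, r12; store r7, r2; bl #-8; store r9, r12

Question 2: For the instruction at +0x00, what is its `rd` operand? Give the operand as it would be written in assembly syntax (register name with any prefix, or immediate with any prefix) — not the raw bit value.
[00] 20 f9 d7 aa → 0x20f9d7aa
  top 7b → 0x10 → cpi [RI]
  rd: (w>>21)&0xf=0x7 → r7
  imm: (w>>0)&0x1fffff=0x19d7aa → #1693610

r7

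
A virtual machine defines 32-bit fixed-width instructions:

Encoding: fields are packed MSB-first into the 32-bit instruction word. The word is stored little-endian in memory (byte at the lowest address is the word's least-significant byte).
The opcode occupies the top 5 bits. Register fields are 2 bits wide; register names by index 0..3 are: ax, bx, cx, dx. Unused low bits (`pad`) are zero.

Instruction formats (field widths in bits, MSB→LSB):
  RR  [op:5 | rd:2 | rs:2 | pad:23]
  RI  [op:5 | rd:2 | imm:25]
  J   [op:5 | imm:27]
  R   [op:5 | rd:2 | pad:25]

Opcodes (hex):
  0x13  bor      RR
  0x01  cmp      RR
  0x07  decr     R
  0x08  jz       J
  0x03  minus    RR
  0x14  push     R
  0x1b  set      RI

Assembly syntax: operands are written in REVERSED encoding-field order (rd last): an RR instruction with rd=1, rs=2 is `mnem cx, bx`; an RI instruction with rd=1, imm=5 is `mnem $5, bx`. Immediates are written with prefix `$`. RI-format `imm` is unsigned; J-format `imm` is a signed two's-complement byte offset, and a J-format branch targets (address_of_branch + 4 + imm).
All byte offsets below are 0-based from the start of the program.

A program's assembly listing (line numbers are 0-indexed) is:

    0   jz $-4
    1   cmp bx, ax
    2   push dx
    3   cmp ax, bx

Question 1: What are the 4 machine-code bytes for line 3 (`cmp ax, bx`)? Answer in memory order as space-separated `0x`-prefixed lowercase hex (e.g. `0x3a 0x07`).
line 3 (cmp): pack op=0x1:5|rd=1:2|rs=0:2|pad=0:23 = 0x0a000000; little→ 00 00 00 0a

0x00 0x00 0x00 0x0a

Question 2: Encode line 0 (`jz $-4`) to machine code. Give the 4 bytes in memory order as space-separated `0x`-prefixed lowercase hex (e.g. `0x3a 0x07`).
0. jz fields op=0x8:5|imm=-4:27 → word 47fffffch → fc ff ff 47

0xfc 0xff 0xff 0x47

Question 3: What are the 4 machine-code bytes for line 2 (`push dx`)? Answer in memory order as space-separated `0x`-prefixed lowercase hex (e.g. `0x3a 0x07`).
L2: push op=0x14:5|rd=3:2|pad=0:25 ⇒ 0xa6000000 ⇒ little 00 00 00 a6

0x00 0x00 0x00 0xa6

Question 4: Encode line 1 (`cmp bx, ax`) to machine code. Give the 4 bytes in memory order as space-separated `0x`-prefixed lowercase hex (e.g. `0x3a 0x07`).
L1: cmp op=0x1:5|rd=0:2|rs=1:2|pad=0:23 ⇒ 0x08800000 ⇒ little 00 00 80 08

0x00 0x00 0x80 0x08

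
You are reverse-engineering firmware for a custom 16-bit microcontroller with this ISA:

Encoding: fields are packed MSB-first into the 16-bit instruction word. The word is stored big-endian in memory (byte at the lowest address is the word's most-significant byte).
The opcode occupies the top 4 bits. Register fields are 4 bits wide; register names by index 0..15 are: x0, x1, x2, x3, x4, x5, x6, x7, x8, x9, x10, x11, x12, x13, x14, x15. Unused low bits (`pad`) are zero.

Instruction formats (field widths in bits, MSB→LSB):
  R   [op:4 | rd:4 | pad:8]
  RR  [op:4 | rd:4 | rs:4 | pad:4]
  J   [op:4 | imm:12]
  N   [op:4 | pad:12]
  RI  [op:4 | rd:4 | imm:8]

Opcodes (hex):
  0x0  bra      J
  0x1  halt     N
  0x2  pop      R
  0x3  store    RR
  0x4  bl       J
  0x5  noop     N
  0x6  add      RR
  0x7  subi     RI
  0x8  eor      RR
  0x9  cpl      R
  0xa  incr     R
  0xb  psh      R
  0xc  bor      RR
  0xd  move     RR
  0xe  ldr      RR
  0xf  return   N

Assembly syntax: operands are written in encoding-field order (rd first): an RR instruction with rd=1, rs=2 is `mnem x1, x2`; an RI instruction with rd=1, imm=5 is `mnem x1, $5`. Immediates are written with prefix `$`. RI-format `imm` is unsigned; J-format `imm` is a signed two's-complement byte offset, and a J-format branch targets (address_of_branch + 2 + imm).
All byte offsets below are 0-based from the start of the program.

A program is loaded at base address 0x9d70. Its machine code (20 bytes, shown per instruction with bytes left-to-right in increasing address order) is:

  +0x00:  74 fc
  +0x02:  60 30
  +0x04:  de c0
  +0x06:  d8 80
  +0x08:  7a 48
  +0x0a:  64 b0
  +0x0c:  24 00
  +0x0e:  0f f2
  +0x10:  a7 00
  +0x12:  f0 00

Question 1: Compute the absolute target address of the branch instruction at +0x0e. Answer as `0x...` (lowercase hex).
[0e] 0f f2 → 0x0ff2
  opcode bits[15:12]=0x0: bra/J
  imm@[11:0]=0xff2 (s12→-14) ⇒ $-14
  target = base 0x9d70 + off 0x0e + 2 + imm -14 = 0x9d72

0x9d72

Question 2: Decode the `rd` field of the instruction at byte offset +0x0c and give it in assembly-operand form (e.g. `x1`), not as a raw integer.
x4

@+0c  big-endian(24 00) = 0x2400
  top 4b → 0x2 → pop [R]
  rd@[11:8]=0x4 ⇒ x4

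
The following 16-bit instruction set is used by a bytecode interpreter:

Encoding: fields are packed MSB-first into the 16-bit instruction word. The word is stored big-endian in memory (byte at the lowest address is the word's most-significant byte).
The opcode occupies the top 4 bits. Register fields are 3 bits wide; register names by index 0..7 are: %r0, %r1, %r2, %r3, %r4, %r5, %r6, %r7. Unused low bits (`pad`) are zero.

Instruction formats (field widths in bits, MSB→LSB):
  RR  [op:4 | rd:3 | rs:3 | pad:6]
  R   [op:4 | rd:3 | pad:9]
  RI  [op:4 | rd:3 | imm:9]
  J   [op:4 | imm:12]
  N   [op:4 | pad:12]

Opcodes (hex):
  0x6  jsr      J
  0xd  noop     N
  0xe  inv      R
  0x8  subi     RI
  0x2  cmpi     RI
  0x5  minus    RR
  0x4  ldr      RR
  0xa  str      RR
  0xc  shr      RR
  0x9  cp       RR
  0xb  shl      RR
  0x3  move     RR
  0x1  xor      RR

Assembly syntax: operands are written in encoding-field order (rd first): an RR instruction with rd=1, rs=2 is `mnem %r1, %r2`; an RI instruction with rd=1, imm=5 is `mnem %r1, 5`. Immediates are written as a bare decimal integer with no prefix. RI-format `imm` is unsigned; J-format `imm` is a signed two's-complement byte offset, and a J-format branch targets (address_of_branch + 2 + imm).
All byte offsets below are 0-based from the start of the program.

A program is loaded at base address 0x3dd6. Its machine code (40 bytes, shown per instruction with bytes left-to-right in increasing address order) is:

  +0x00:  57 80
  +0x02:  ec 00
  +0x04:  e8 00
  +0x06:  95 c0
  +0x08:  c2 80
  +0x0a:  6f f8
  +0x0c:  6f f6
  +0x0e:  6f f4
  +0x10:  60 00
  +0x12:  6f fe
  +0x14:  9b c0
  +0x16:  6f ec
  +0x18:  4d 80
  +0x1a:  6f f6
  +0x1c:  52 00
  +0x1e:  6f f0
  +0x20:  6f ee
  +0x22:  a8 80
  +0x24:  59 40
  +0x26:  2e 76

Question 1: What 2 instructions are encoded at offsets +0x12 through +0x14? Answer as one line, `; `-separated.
jsr -2; cp %r5, %r7

[12] 6f fe → 0x6ffe
  top 4b → 0x6 → jsr [J]
  imm@[11:0]=0xffe (s12→-2) ⇒ -2
[14] 9b c0 → 0x9bc0
  top 4b → 0x9 → cp [RR]
  rd@[11:9]=0x5 ⇒ %r5
  rs@[8:6]=0x7 ⇒ %r7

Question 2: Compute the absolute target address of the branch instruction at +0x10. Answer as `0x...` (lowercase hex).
[10] 60 00 → 0x6000
  op=0x6000>>12=0x6 ⇒ jsr (J)
  [11:0] imm=0 = 0
  target = base 0x3dd6 + off 0x10 + 2 + imm 0 = 0x3de8

0x3de8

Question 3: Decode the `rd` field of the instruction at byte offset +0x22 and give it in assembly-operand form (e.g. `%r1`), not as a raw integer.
%r4

@+22  big-endian(a8 80) = 0xa880
  op=0xa880>>12=0xa ⇒ str (RR)
  rd@[11:9]=0x4 ⇒ %r4
  rs@[8:6]=0x2 ⇒ %r2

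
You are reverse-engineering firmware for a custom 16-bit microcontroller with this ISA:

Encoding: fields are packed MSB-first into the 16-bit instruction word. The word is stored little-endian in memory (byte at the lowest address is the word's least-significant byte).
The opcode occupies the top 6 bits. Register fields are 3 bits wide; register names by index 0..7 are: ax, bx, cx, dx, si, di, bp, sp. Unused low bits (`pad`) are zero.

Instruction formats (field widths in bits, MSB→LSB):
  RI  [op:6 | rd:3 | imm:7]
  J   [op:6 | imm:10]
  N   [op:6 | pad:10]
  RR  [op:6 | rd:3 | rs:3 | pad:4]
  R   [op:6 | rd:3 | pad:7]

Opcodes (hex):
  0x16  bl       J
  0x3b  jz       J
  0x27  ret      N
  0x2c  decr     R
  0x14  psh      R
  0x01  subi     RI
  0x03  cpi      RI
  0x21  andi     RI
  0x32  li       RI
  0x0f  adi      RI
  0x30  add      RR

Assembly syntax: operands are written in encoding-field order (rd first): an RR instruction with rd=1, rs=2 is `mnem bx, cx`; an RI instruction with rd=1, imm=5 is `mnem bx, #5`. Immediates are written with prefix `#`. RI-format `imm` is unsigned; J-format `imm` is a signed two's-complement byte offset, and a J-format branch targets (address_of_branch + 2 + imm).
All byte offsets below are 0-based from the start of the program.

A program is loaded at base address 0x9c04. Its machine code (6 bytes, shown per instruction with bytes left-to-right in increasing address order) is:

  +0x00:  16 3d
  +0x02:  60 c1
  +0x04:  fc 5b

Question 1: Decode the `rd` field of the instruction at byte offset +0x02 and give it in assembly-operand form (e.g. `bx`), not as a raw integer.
@+02  little-endian(60 c1) = 0xc160
  top 6b → 0x30 → add [RR]
  [9:7] rd=2 = cx
  [6:4] rs=6 = bp

cx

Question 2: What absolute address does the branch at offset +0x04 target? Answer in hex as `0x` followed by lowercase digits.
off 0x04: read fc 5b as little → 0x5bfc
  top 6b → 0x16 → bl [J]
  [9:0] imm=1020 (s10→-4) = #-4
  target = base 0x9c04 + off 0x04 + 2 + imm -4 = 0x9c06

0x9c06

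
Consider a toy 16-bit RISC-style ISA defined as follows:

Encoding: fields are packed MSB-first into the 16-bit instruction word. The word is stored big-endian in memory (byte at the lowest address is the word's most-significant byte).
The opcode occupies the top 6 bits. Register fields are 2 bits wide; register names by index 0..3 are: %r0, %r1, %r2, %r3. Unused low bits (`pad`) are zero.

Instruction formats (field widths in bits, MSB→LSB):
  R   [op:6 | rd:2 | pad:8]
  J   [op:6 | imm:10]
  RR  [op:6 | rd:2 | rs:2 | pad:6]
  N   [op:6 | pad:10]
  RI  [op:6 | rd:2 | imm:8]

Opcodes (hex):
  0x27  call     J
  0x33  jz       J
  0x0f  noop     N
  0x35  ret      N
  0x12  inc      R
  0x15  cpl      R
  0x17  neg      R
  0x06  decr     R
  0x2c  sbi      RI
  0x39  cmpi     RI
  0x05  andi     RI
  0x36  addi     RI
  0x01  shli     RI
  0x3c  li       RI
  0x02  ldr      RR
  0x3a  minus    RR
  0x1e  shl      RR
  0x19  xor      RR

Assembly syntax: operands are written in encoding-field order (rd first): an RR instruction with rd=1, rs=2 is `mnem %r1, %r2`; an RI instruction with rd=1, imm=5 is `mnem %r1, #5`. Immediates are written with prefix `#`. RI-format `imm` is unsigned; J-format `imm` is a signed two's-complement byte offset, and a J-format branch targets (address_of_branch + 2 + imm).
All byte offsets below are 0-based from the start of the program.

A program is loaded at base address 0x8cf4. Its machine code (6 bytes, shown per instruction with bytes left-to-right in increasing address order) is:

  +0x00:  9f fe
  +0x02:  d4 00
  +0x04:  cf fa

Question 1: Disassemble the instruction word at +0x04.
jz #-6

[04] cf fa → 0xcffa
  top 6b → 0x33 → jz [J]
  imm: (w>>0)&0x3ff=0x3fa (s10→-6) → #-6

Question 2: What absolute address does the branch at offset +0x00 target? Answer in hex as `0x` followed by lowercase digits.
@+00  big-endian(9f fe) = 0x9ffe
  top 6b → 0x27 → call [J]
  imm: (w>>0)&0x3ff=0x3fe (s10→-2) → #-2
  target = base 0x8cf4 + off 0x00 + 2 + imm -2 = 0x8cf4

0x8cf4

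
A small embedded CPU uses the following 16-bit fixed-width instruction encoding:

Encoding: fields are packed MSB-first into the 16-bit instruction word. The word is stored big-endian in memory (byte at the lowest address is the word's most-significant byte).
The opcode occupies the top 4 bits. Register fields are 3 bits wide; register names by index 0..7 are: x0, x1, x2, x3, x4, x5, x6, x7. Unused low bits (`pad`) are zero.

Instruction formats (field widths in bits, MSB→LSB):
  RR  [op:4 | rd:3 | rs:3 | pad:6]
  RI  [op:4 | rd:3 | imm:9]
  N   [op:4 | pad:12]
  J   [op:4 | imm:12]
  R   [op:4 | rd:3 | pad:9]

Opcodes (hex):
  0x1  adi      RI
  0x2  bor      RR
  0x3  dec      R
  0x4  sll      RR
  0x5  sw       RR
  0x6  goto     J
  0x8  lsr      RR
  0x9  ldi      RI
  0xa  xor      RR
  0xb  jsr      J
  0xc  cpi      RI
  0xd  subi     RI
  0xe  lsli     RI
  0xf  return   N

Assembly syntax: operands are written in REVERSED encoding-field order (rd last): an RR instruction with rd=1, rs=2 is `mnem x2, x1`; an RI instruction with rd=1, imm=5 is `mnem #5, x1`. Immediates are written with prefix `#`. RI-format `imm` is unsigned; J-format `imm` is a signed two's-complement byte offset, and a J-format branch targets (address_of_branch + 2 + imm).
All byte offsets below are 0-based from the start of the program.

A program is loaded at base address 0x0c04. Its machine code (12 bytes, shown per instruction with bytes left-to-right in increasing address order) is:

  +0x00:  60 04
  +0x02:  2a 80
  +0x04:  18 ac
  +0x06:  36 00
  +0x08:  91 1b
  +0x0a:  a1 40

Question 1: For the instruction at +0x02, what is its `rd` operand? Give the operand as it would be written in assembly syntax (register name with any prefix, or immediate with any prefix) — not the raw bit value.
x5

off 0x02: read 2a 80 as big → 0x2a80
  opcode bits[15:12]=0x2: bor/RR
  [11:9] rd=5 = x5
  [8:6] rs=2 = x2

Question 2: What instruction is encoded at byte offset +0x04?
off 0x04: read 18 ac as big → 0x18ac
  top 4b → 0x1 → adi [RI]
  [11:9] rd=4 = x4
  [8:0] imm=172 = #172

adi #172, x4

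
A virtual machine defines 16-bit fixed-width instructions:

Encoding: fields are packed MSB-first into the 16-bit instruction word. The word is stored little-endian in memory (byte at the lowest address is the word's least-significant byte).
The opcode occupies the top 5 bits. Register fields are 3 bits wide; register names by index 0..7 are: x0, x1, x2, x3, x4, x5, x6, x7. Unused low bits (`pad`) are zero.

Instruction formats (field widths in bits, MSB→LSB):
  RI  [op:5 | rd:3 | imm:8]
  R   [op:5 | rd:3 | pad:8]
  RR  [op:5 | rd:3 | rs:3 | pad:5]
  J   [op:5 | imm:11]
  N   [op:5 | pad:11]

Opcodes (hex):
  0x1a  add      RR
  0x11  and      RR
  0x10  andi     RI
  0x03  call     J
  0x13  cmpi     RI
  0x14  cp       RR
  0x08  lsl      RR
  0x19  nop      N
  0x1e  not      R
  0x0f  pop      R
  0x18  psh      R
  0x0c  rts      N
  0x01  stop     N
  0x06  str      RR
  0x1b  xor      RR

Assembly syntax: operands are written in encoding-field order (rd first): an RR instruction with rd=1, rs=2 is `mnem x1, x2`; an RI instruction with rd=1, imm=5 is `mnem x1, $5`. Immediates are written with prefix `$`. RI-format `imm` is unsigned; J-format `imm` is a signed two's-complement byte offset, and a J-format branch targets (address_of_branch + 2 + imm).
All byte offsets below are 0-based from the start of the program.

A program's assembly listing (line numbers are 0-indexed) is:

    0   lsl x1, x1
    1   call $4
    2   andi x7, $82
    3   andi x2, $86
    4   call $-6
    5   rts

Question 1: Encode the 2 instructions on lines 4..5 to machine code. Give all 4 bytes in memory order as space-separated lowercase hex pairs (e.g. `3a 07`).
line 4 (call): pack op=0x3:5|imm=-6:11 = 0x1ffa; little→ fa 1f
line 5 (rts): pack op=0xc:5|pad=0:11 = 0x6000; little→ 00 60

fa 1f 00 60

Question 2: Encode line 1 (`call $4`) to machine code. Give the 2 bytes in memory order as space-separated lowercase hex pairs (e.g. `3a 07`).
04 18

1. call fields op=0x3:5|imm=4:11 → word 1804h → 04 18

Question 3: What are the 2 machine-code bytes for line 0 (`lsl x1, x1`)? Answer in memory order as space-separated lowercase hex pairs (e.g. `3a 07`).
20 41

line 0 (lsl): pack op=0x8:5|rd=1:3|rs=1:3|pad=0:5 = 0x4120; little→ 20 41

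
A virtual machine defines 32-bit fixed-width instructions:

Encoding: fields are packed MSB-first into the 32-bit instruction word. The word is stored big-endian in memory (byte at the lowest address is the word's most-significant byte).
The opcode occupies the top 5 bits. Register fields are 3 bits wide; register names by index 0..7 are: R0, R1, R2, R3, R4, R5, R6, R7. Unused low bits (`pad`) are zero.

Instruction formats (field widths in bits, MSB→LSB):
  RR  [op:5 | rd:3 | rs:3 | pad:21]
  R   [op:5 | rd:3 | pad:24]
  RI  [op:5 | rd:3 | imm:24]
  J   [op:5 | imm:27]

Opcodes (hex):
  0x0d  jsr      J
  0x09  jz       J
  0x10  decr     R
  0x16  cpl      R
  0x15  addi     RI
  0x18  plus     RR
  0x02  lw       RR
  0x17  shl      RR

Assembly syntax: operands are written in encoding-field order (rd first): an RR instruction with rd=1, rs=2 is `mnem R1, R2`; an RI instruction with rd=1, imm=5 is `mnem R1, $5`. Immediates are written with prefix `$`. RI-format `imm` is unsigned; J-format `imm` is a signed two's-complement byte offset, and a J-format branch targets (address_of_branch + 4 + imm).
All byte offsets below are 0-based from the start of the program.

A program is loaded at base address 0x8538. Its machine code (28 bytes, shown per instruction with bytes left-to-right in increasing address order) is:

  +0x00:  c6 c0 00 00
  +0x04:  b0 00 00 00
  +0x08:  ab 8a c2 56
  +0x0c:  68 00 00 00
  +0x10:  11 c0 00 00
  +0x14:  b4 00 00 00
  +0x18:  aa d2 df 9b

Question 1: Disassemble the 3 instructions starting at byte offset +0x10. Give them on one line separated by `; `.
lw R1, R6; cpl R4; addi R2, $13819803

@+10  big-endian(11 c0 00 00) = 0x11c00000
  op=0x11c00000>>27=0x2 ⇒ lw (RR)
  rd@[26:24]=0x1 ⇒ R1
  rs@[23:21]=0x6 ⇒ R6
@+14  big-endian(b4 00 00 00) = 0xb4000000
  op=0xb4000000>>27=0x16 ⇒ cpl (R)
  rd@[26:24]=0x4 ⇒ R4
@+18  big-endian(aa d2 df 9b) = 0xaad2df9b
  op=0xaad2df9b>>27=0x15 ⇒ addi (RI)
  rd@[26:24]=0x2 ⇒ R2
  imm@[23:0]=0xd2df9b ⇒ $13819803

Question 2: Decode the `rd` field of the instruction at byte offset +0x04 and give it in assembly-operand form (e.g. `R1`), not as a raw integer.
R0

[04] b0 00 00 00 → 0xb0000000
  opcode bits[31:27]=0x16: cpl/R
  [26:24] rd=0 = R0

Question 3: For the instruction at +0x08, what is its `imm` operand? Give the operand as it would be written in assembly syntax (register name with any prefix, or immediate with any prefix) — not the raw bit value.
$9093718

[08] ab 8a c2 56 → 0xab8ac256
  top 5b → 0x15 → addi [RI]
  [26:24] rd=3 = R3
  [23:0] imm=9093718 = $9093718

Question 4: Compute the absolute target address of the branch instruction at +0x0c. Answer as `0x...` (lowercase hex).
[0c] 68 00 00 00 → 0x68000000
  op=0x68000000>>27=0xd ⇒ jsr (J)
  imm: (w>>0)&0x7ffffff=0x0 → $0
  target = base 0x8538 + off 0x0c + 4 + imm 0 = 0x8548

0x8548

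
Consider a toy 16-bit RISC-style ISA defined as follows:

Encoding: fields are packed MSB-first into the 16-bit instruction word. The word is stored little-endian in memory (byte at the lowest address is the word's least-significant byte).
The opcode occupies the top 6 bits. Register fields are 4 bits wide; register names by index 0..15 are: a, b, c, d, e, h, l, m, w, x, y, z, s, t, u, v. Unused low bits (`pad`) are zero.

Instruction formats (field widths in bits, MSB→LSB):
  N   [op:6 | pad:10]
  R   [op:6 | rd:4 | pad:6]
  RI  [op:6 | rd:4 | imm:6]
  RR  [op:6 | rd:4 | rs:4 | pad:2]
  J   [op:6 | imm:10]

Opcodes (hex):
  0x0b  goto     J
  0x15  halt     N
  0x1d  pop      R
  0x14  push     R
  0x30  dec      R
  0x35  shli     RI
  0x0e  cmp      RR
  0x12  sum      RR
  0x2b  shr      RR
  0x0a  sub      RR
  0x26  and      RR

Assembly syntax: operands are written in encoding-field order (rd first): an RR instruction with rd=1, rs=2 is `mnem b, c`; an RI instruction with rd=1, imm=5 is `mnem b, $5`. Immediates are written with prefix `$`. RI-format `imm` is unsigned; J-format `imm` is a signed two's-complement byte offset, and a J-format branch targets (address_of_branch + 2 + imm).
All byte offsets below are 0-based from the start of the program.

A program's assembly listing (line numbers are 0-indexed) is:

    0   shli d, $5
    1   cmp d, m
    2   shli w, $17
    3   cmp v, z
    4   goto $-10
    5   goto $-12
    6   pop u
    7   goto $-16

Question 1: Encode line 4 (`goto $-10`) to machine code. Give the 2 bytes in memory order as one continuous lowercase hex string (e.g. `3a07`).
4. goto fields op=0xb:6|imm=-10:10 → word 2ff6h → f6 2f

f62f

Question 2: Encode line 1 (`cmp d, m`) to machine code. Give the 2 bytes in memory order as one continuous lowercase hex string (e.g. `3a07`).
dc38

1. cmp fields op=0xe:6|rd=3:4|rs=7:4|pad=0:2 → word 38dch → dc 38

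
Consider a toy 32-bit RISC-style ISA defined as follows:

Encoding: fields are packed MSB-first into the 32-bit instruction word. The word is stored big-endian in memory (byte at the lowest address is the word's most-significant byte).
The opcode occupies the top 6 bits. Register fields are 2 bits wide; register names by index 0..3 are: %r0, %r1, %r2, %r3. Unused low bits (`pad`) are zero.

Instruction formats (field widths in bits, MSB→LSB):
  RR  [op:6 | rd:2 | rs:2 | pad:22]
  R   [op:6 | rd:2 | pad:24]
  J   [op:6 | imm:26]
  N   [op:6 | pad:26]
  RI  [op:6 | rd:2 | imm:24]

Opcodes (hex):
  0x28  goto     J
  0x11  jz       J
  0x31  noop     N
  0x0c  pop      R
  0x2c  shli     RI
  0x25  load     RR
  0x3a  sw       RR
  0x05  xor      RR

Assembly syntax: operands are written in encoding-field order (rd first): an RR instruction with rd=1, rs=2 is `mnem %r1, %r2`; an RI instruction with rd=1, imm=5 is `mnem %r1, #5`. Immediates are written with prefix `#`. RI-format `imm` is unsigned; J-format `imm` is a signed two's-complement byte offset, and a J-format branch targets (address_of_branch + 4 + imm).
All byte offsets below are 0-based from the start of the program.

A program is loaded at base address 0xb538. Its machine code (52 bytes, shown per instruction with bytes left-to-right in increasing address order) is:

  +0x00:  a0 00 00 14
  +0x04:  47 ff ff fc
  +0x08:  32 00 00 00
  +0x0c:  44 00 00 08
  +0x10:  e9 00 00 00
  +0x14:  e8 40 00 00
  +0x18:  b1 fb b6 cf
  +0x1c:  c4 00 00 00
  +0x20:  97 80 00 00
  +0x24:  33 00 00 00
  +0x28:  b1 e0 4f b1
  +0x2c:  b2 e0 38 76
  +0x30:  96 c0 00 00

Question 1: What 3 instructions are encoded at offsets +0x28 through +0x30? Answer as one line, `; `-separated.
+0x28: b1 e0 4f b1 ⇒ word 0xb1e04fb1 (big)
  top 6b → 0x2c → shli [RI]
  rd@[25:24]=0x1 ⇒ %r1
  imm@[23:0]=0xe04fb1 ⇒ #14700465
+0x2c: b2 e0 38 76 ⇒ word 0xb2e03876 (big)
  top 6b → 0x2c → shli [RI]
  rd@[25:24]=0x2 ⇒ %r2
  imm@[23:0]=0xe03876 ⇒ #14694518
+0x30: 96 c0 00 00 ⇒ word 0x96c00000 (big)
  top 6b → 0x25 → load [RR]
  rd@[25:24]=0x2 ⇒ %r2
  rs@[23:22]=0x3 ⇒ %r3

shli %r1, #14700465; shli %r2, #14694518; load %r2, %r3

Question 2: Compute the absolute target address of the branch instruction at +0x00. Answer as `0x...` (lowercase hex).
off 0x00: read a0 00 00 14 as big → 0xa0000014
  opcode bits[31:26]=0x28: goto/J
  imm: (w>>0)&0x3ffffff=0x14 → #20
  target = base 0xb538 + off 0x00 + 4 + imm 20 = 0xb550

0xb550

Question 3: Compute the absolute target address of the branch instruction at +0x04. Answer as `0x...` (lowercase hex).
+0x04: 47 ff ff fc ⇒ word 0x47fffffc (big)
  op=0x47fffffc>>26=0x11 ⇒ jz (J)
  imm: (w>>0)&0x3ffffff=0x3fffffc (s26→-4) → #-4
  target = base 0xb538 + off 0x04 + 4 + imm -4 = 0xb53c

0xb53c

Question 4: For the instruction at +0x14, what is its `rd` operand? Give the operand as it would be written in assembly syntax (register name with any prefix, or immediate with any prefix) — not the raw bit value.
[14] e8 40 00 00 → 0xe8400000
  op=0xe8400000>>26=0x3a ⇒ sw (RR)
  rd: (w>>24)&0x3=0x0 → %r0
  rs: (w>>22)&0x3=0x1 → %r1

%r0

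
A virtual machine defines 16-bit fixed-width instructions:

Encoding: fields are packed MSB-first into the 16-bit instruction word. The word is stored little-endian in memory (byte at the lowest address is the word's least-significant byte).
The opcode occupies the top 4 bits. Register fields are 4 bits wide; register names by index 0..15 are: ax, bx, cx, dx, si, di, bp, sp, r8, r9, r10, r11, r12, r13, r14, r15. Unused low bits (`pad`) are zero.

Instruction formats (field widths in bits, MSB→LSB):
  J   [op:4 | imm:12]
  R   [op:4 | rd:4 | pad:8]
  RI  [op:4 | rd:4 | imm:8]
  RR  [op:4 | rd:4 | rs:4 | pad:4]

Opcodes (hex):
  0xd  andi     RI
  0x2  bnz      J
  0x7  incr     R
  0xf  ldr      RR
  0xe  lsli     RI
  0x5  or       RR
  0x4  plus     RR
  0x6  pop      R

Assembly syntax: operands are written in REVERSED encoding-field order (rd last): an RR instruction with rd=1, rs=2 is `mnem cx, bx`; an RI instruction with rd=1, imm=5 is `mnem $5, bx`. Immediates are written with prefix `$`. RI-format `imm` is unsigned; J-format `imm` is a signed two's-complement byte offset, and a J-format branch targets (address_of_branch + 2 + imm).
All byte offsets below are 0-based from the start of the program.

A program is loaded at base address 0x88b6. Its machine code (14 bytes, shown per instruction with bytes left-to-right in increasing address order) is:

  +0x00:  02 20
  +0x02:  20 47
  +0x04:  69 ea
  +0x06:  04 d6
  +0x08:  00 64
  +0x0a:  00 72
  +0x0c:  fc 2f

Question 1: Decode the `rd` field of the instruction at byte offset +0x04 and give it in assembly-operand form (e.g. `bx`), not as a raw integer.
r10

[04] 69 ea → 0xea69
  op=0xea69>>12=0xe ⇒ lsli (RI)
  rd@[11:8]=0xa ⇒ r10
  imm@[7:0]=0x69 ⇒ $105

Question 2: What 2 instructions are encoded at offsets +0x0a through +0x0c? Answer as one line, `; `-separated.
+0x0a: 00 72 ⇒ word 0x7200 (little)
  opcode bits[15:12]=0x7: incr/R
  rd@[11:8]=0x2 ⇒ cx
+0x0c: fc 2f ⇒ word 0x2ffc (little)
  opcode bits[15:12]=0x2: bnz/J
  imm@[11:0]=0xffc (s12→-4) ⇒ $-4

incr cx; bnz $-4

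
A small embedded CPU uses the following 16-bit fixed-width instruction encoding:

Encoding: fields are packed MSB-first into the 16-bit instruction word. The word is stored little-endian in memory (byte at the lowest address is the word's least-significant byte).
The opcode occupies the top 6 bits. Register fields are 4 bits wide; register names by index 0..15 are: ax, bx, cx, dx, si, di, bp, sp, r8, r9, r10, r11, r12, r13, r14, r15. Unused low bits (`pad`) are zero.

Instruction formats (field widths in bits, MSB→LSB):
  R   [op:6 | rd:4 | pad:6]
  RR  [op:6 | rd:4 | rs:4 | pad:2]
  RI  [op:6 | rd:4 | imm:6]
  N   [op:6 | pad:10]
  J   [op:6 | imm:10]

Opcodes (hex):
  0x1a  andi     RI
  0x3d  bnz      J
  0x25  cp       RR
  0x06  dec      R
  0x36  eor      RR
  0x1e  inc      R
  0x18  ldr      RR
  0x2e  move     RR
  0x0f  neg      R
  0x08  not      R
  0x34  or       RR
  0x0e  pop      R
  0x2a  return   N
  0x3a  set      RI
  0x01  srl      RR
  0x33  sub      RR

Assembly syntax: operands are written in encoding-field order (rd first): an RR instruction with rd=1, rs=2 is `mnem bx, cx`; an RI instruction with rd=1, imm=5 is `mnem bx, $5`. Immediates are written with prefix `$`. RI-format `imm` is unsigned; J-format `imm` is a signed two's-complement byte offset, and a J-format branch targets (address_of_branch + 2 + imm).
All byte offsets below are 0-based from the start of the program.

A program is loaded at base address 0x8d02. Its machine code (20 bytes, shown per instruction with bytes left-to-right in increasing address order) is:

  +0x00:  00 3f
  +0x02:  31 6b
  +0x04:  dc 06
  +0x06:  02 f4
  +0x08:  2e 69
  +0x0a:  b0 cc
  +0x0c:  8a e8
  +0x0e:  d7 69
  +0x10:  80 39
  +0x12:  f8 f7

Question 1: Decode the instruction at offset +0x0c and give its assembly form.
set cx, $10

off 0x0c: read 8a e8 as little → 0xe88a
  op=0xe88a>>10=0x3a ⇒ set (RI)
  rd: (w>>6)&0xf=0x2 → cx
  imm: (w>>0)&0x3f=0xa → $10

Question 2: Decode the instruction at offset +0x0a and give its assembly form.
sub cx, r12

@+0a  little-endian(b0 cc) = 0xccb0
  top 6b → 0x33 → sub [RR]
  rd: (w>>6)&0xf=0x2 → cx
  rs: (w>>2)&0xf=0xc → r12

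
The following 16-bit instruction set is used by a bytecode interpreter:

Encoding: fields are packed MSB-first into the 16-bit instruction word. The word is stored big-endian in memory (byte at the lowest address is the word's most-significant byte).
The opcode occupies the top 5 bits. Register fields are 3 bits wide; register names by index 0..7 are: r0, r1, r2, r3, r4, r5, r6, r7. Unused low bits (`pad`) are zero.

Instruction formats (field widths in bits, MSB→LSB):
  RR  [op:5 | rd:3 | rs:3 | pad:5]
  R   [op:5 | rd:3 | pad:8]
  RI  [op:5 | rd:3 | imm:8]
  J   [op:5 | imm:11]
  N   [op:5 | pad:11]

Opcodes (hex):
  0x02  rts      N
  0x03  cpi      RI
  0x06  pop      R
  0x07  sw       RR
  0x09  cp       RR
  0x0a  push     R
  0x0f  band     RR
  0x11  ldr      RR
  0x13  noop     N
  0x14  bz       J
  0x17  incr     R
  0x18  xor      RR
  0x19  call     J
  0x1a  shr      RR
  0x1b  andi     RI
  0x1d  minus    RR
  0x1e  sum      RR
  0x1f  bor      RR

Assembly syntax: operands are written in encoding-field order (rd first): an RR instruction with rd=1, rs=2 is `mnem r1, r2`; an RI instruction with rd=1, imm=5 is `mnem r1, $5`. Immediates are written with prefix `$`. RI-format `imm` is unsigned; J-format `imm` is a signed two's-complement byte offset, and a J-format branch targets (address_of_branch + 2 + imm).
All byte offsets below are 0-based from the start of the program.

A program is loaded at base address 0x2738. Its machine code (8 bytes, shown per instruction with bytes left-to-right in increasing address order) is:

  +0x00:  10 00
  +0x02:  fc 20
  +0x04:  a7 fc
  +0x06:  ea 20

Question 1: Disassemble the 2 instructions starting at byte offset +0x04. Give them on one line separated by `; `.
bz $-4; minus r2, r1

[04] a7 fc → 0xa7fc
  op=0xa7fc>>11=0x14 ⇒ bz (J)
  [10:0] imm=2044 (s11→-4) = $-4
[06] ea 20 → 0xea20
  op=0xea20>>11=0x1d ⇒ minus (RR)
  [10:8] rd=2 = r2
  [7:5] rs=1 = r1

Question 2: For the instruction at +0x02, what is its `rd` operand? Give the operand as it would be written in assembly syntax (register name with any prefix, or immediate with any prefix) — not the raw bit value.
[02] fc 20 → 0xfc20
  opcode bits[15:11]=0x1f: bor/RR
  [10:8] rd=4 = r4
  [7:5] rs=1 = r1

r4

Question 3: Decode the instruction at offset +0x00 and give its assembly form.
[00] 10 00 → 0x1000
  opcode bits[15:11]=0x2: rts/N

rts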